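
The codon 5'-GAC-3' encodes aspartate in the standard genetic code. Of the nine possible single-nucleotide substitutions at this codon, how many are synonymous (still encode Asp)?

1

Position 1: none → 0 synonymous.
Position 2: none → 0 synonymous.
Position 3: GAU → 1 synonymous.
Total: 0 + 0 + 1 = 1.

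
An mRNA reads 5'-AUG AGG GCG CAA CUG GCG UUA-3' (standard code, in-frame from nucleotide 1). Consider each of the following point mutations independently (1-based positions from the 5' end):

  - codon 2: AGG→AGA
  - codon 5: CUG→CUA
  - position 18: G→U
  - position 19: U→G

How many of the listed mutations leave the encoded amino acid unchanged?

Codon 2: AGG (Arg) → AGA (Arg) — synonymous.
Codon 5: CUG (Leu) → CUA (Leu) — synonymous.
Codon 6: GCG (Ala) → GCU (Ala) — synonymous.
Codon 7: UUA (Leu) → GUA (Val) — missense.
Synonymous: 3 of 4.

3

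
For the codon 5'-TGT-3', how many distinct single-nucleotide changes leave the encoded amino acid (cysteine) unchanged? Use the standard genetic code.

1

Position 1: none → 0 synonymous.
Position 2: none → 0 synonymous.
Position 3: TGC → 1 synonymous.
Total: 0 + 0 + 1 = 1.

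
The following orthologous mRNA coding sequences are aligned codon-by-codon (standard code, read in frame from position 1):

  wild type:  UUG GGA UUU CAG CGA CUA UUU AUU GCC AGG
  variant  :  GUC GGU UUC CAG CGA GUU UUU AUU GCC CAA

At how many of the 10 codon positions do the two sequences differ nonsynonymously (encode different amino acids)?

Codon 1: UUG Leu / GUC Val — nonsynonymous.
Codon 2: GGA Gly / GGU Gly — synonymous.
Codon 3: UUU Phe / UUC Phe — synonymous.
Codon 4: CAG Gln / CAG Gln — identical.
Codon 5: CGA Arg / CGA Arg — identical.
Codon 6: CUA Leu / GUU Val — nonsynonymous.
Codon 7: UUU Phe / UUU Phe — identical.
Codon 8: AUU Ile / AUU Ile — identical.
Codon 9: GCC Ala / GCC Ala — identical.
Codon 10: AGG Arg / CAA Gln — nonsynonymous.
Nonsynonymous differences: 3.

3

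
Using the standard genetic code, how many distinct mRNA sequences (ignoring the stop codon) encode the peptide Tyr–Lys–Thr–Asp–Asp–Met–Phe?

Tyr: 2 codons.
Lys: 2 codons.
Thr: 4 codons.
Asp: 2 codons.
Asp: 2 codons.
Met: 1 codon.
Phe: 2 codons.
2 × 2 × 4 × 2 × 2 × 1 × 2 = 128.

128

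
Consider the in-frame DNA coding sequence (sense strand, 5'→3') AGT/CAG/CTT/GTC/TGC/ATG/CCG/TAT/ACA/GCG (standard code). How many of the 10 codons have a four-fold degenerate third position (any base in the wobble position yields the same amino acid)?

Codon 1 AGT (Ser): third position 2-fold.
Codon 2 CAG (Gln): third position 2-fold.
Codon 3 CTT (Leu): third position 4-fold.
Codon 4 GTC (Val): third position 4-fold.
Codon 5 TGC (Cys): third position 2-fold.
Codon 6 ATG (Met): third position 1-fold.
Codon 7 CCG (Pro): third position 4-fold.
Codon 8 TAT (Tyr): third position 2-fold.
Codon 9 ACA (Thr): third position 4-fold.
Codon 10 GCG (Ala): third position 4-fold.
Four-fold degenerate third positions: 5.

5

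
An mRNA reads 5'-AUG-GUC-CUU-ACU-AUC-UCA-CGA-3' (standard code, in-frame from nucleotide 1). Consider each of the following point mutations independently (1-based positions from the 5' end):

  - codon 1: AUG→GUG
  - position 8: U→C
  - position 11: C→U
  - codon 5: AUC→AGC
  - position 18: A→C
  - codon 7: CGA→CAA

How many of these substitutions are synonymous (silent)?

1

Codon 1: AUG (Met) → GUG (Val) — missense.
Codon 3: CUU (Leu) → CCU (Pro) — missense.
Codon 4: ACU (Thr) → AUU (Ile) — missense.
Codon 5: AUC (Ile) → AGC (Ser) — missense.
Codon 6: UCA (Ser) → UCC (Ser) — synonymous.
Codon 7: CGA (Arg) → CAA (Gln) — missense.
Synonymous: 1 of 6.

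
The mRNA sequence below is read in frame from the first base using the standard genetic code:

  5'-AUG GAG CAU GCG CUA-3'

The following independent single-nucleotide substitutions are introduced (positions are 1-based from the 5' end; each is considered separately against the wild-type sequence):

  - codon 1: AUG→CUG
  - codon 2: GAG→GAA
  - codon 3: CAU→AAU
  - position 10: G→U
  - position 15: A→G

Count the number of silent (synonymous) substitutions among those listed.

2

Codon 1: AUG (Met) → CUG (Leu) — missense.
Codon 2: GAG (Glu) → GAA (Glu) — synonymous.
Codon 3: CAU (His) → AAU (Asn) — missense.
Codon 4: GCG (Ala) → UCG (Ser) — missense.
Codon 5: CUA (Leu) → CUG (Leu) — synonymous.
Synonymous: 2 of 5.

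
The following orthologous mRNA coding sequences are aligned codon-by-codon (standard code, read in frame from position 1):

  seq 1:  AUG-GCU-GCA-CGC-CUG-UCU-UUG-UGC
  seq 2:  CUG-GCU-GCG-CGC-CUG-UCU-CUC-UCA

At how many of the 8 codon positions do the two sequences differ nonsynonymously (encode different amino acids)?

Codon 1: AUG Met / CUG Leu — nonsynonymous.
Codon 2: GCU Ala / GCU Ala — identical.
Codon 3: GCA Ala / GCG Ala — synonymous.
Codon 4: CGC Arg / CGC Arg — identical.
Codon 5: CUG Leu / CUG Leu — identical.
Codon 6: UCU Ser / UCU Ser — identical.
Codon 7: UUG Leu / CUC Leu — synonymous.
Codon 8: UGC Cys / UCA Ser — nonsynonymous.
Nonsynonymous differences: 2.

2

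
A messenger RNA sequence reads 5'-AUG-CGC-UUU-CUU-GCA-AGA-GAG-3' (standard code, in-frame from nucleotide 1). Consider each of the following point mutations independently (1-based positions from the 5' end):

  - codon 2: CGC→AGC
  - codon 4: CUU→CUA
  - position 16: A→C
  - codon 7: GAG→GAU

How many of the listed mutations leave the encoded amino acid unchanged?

Codon 2: CGC (Arg) → AGC (Ser) — missense.
Codon 4: CUU (Leu) → CUA (Leu) — synonymous.
Codon 6: AGA (Arg) → CGA (Arg) — synonymous.
Codon 7: GAG (Glu) → GAU (Asp) — missense.
Synonymous: 2 of 4.

2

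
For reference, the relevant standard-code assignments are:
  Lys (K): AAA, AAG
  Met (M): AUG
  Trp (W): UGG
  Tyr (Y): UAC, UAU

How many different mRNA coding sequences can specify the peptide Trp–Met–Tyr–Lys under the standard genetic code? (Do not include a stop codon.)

Trp: 1 codon.
Met: 1 codon.
Tyr: 2 codons.
Lys: 2 codons.
1 × 1 × 2 × 2 = 4.

4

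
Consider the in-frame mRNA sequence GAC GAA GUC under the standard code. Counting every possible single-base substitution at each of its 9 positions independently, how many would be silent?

5

Codon 1 (GAC, Asp): 1 synonymous substitution.
Codon 2 (GAA, Glu): 1 synonymous substitution.
Codon 3 (GUC, Val): 3 synonymous substitutions.
Total: 1 + 1 + 3 = 5.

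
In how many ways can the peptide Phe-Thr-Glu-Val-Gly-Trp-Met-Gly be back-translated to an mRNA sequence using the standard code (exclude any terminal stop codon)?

Phe: 2 codons.
Thr: 4 codons.
Glu: 2 codons.
Val: 4 codons.
Gly: 4 codons.
Trp: 1 codon.
Met: 1 codon.
Gly: 4 codons.
2 × 4 × 2 × 4 × 4 × 1 × 1 × 4 = 1024.

1024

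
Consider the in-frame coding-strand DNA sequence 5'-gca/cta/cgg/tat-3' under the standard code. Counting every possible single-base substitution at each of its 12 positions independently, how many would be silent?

Codon 1 (GCA, Ala): 3 synonymous substitutions.
Codon 2 (CTA, Leu): 4 synonymous substitutions.
Codon 3 (CGG, Arg): 4 synonymous substitutions.
Codon 4 (TAT, Tyr): 1 synonymous substitution.
Total: 3 + 4 + 4 + 1 = 12.

12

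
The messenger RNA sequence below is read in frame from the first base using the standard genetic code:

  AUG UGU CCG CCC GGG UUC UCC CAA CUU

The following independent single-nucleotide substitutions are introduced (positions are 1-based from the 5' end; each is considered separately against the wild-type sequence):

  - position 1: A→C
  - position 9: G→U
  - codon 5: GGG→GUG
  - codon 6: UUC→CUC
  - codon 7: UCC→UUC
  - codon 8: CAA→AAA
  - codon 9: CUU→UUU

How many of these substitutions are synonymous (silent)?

1

Codon 1: AUG (Met) → CUG (Leu) — missense.
Codon 3: CCG (Pro) → CCU (Pro) — synonymous.
Codon 5: GGG (Gly) → GUG (Val) — missense.
Codon 6: UUC (Phe) → CUC (Leu) — missense.
Codon 7: UCC (Ser) → UUC (Phe) — missense.
Codon 8: CAA (Gln) → AAA (Lys) — missense.
Codon 9: CUU (Leu) → UUU (Phe) — missense.
Synonymous: 1 of 7.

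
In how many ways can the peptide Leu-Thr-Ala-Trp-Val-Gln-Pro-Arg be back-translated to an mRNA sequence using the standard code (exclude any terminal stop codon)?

18432

Leu: 6 codons.
Thr: 4 codons.
Ala: 4 codons.
Trp: 1 codon.
Val: 4 codons.
Gln: 2 codons.
Pro: 4 codons.
Arg: 6 codons.
6 × 4 × 4 × 1 × 4 × 2 × 4 × 6 = 18432.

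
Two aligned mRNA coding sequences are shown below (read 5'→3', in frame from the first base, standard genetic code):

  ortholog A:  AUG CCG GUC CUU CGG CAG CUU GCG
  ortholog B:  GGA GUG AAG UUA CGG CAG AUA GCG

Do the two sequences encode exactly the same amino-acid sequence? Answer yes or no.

Codon 1: AUG Met / GGA Gly — nonsynonymous.
Codon 2: CCG Pro / GUG Val — nonsynonymous.
Codon 3: GUC Val / AAG Lys — nonsynonymous.
Codon 4: CUU Leu / UUA Leu — synonymous.
Codon 5: CGG Arg / CGG Arg — identical.
Codon 6: CAG Gln / CAG Gln — identical.
Codon 7: CUU Leu / AUA Ile — nonsynonymous.
Codon 8: GCG Ala / GCG Ala — identical.
Nonsynonymous differences: 4 → different protein.

no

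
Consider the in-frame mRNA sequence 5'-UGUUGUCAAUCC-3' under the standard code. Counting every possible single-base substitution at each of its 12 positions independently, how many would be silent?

6

Codon 1 (UGU, Cys): 1 synonymous substitution.
Codon 2 (UGU, Cys): 1 synonymous substitution.
Codon 3 (CAA, Gln): 1 synonymous substitution.
Codon 4 (UCC, Ser): 3 synonymous substitutions.
Total: 1 + 1 + 1 + 3 = 6.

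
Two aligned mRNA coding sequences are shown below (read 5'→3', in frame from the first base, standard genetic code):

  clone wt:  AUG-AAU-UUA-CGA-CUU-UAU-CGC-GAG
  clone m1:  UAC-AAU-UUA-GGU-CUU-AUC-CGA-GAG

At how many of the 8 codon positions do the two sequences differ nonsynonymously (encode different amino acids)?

Codon 1: AUG Met / UAC Tyr — nonsynonymous.
Codon 2: AAU Asn / AAU Asn — identical.
Codon 3: UUA Leu / UUA Leu — identical.
Codon 4: CGA Arg / GGU Gly — nonsynonymous.
Codon 5: CUU Leu / CUU Leu — identical.
Codon 6: UAU Tyr / AUC Ile — nonsynonymous.
Codon 7: CGC Arg / CGA Arg — synonymous.
Codon 8: GAG Glu / GAG Glu — identical.
Nonsynonymous differences: 3.

3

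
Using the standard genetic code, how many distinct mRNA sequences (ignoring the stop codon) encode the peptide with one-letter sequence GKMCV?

Gly: 4 codons.
Lys: 2 codons.
Met: 1 codon.
Cys: 2 codons.
Val: 4 codons.
4 × 2 × 1 × 2 × 4 = 64.

64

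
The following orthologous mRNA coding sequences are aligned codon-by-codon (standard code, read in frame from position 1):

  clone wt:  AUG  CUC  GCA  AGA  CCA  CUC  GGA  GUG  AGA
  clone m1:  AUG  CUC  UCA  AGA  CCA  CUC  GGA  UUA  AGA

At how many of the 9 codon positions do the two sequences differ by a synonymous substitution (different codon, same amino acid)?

0

Codon 1: AUG Met / AUG Met — identical.
Codon 2: CUC Leu / CUC Leu — identical.
Codon 3: GCA Ala / UCA Ser — nonsynonymous.
Codon 4: AGA Arg / AGA Arg — identical.
Codon 5: CCA Pro / CCA Pro — identical.
Codon 6: CUC Leu / CUC Leu — identical.
Codon 7: GGA Gly / GGA Gly — identical.
Codon 8: GUG Val / UUA Leu — nonsynonymous.
Codon 9: AGA Arg / AGA Arg — identical.
Synonymous differences: 0.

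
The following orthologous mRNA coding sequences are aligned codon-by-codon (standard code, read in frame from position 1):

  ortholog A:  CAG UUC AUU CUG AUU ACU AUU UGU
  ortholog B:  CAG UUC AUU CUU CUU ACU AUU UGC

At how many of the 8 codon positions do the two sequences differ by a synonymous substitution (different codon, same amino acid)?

Codon 1: CAG Gln / CAG Gln — identical.
Codon 2: UUC Phe / UUC Phe — identical.
Codon 3: AUU Ile / AUU Ile — identical.
Codon 4: CUG Leu / CUU Leu — synonymous.
Codon 5: AUU Ile / CUU Leu — nonsynonymous.
Codon 6: ACU Thr / ACU Thr — identical.
Codon 7: AUU Ile / AUU Ile — identical.
Codon 8: UGU Cys / UGC Cys — synonymous.
Synonymous differences: 2.

2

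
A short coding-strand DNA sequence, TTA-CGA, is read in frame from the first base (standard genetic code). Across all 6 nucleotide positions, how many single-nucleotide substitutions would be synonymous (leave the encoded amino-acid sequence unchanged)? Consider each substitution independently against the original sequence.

6

Codon 1 (TTA, Leu): 2 synonymous substitutions.
Codon 2 (CGA, Arg): 4 synonymous substitutions.
Total: 2 + 4 = 6.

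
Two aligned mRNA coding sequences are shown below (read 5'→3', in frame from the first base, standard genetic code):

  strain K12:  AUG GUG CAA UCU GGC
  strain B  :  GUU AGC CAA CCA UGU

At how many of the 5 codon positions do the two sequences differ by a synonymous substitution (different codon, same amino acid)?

Codon 1: AUG Met / GUU Val — nonsynonymous.
Codon 2: GUG Val / AGC Ser — nonsynonymous.
Codon 3: CAA Gln / CAA Gln — identical.
Codon 4: UCU Ser / CCA Pro — nonsynonymous.
Codon 5: GGC Gly / UGU Cys — nonsynonymous.
Synonymous differences: 0.

0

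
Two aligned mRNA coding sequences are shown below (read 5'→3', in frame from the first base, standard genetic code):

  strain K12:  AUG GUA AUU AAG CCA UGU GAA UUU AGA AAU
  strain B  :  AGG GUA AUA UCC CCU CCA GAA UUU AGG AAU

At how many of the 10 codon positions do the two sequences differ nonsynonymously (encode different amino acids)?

3

Codon 1: AUG Met / AGG Arg — nonsynonymous.
Codon 2: GUA Val / GUA Val — identical.
Codon 3: AUU Ile / AUA Ile — synonymous.
Codon 4: AAG Lys / UCC Ser — nonsynonymous.
Codon 5: CCA Pro / CCU Pro — synonymous.
Codon 6: UGU Cys / CCA Pro — nonsynonymous.
Codon 7: GAA Glu / GAA Glu — identical.
Codon 8: UUU Phe / UUU Phe — identical.
Codon 9: AGA Arg / AGG Arg — synonymous.
Codon 10: AAU Asn / AAU Asn — identical.
Nonsynonymous differences: 3.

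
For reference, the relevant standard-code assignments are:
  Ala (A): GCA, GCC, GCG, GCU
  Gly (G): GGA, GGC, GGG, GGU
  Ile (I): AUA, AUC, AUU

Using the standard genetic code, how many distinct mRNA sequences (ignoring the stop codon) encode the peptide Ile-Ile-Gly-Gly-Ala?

576

Ile: 3 codons.
Ile: 3 codons.
Gly: 4 codons.
Gly: 4 codons.
Ala: 4 codons.
3 × 3 × 4 × 4 × 4 = 576.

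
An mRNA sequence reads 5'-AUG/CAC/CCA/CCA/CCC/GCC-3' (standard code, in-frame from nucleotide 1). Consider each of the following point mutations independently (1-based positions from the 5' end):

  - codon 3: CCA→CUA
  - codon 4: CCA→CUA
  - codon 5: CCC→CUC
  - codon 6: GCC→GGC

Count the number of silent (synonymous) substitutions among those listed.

Codon 3: CCA (Pro) → CUA (Leu) — missense.
Codon 4: CCA (Pro) → CUA (Leu) — missense.
Codon 5: CCC (Pro) → CUC (Leu) — missense.
Codon 6: GCC (Ala) → GGC (Gly) — missense.
Synonymous: 0 of 4.

0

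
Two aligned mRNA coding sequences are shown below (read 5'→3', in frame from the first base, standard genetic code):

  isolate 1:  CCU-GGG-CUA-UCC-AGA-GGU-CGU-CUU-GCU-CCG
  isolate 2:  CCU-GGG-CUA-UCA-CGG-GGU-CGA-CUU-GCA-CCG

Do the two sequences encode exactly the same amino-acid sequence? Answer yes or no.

Codon 1: CCU Pro / CCU Pro — identical.
Codon 2: GGG Gly / GGG Gly — identical.
Codon 3: CUA Leu / CUA Leu — identical.
Codon 4: UCC Ser / UCA Ser — synonymous.
Codon 5: AGA Arg / CGG Arg — synonymous.
Codon 6: GGU Gly / GGU Gly — identical.
Codon 7: CGU Arg / CGA Arg — synonymous.
Codon 8: CUU Leu / CUU Leu — identical.
Codon 9: GCU Ala / GCA Ala — synonymous.
Codon 10: CCG Pro / CCG Pro — identical.
Nonsynonymous differences: 0 → same protein.

yes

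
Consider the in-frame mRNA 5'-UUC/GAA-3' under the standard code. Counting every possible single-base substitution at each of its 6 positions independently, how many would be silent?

2

Codon 1 (UUC, Phe): 1 synonymous substitution.
Codon 2 (GAA, Glu): 1 synonymous substitution.
Total: 1 + 1 = 2.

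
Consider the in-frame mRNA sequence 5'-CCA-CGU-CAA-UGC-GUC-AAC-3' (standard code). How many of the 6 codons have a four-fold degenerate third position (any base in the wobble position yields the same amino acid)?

Codon 1 CCA (Pro): third position 4-fold.
Codon 2 CGU (Arg): third position 4-fold.
Codon 3 CAA (Gln): third position 2-fold.
Codon 4 UGC (Cys): third position 2-fold.
Codon 5 GUC (Val): third position 4-fold.
Codon 6 AAC (Asn): third position 2-fold.
Four-fold degenerate third positions: 3.

3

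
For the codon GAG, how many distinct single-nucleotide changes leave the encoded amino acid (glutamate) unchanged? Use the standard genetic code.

Position 1: none → 0 synonymous.
Position 2: none → 0 synonymous.
Position 3: GAA → 1 synonymous.
Total: 0 + 0 + 1 = 1.

1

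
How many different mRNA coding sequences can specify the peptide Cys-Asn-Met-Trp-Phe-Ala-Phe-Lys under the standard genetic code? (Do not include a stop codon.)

128

Cys: 2 codons.
Asn: 2 codons.
Met: 1 codon.
Trp: 1 codon.
Phe: 2 codons.
Ala: 4 codons.
Phe: 2 codons.
Lys: 2 codons.
2 × 2 × 1 × 1 × 2 × 4 × 2 × 2 = 128.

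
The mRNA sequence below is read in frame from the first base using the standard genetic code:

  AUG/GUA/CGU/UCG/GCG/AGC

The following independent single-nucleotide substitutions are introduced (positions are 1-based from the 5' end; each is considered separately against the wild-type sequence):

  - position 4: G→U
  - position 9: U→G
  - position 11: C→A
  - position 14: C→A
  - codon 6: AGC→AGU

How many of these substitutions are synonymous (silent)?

2

Codon 2: GUA (Val) → UUA (Leu) — missense.
Codon 3: CGU (Arg) → CGG (Arg) — synonymous.
Codon 4: UCG (Ser) → UAG (Stop) — nonsense.
Codon 5: GCG (Ala) → GAG (Glu) — missense.
Codon 6: AGC (Ser) → AGU (Ser) — synonymous.
Synonymous: 2 of 5.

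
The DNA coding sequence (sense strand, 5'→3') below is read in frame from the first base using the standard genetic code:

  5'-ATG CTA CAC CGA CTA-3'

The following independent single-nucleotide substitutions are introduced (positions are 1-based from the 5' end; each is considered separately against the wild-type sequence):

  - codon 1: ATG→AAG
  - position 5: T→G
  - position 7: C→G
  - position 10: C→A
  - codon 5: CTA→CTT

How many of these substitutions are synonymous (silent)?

Codon 1: ATG (Met) → AAG (Lys) — missense.
Codon 2: CTA (Leu) → CGA (Arg) — missense.
Codon 3: CAC (His) → GAC (Asp) — missense.
Codon 4: CGA (Arg) → AGA (Arg) — synonymous.
Codon 5: CTA (Leu) → CTT (Leu) — synonymous.
Synonymous: 2 of 5.

2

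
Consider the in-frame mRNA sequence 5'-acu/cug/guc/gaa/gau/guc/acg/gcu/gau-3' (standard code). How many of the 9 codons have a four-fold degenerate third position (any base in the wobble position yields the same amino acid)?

Codon 1 ACU (Thr): third position 4-fold.
Codon 2 CUG (Leu): third position 4-fold.
Codon 3 GUC (Val): third position 4-fold.
Codon 4 GAA (Glu): third position 2-fold.
Codon 5 GAU (Asp): third position 2-fold.
Codon 6 GUC (Val): third position 4-fold.
Codon 7 ACG (Thr): third position 4-fold.
Codon 8 GCU (Ala): third position 4-fold.
Codon 9 GAU (Asp): third position 2-fold.
Four-fold degenerate third positions: 6.

6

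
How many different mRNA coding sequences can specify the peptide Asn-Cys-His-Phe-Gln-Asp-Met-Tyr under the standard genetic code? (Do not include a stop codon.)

128

Asn: 2 codons.
Cys: 2 codons.
His: 2 codons.
Phe: 2 codons.
Gln: 2 codons.
Asp: 2 codons.
Met: 1 codon.
Tyr: 2 codons.
2 × 2 × 2 × 2 × 2 × 2 × 1 × 2 = 128.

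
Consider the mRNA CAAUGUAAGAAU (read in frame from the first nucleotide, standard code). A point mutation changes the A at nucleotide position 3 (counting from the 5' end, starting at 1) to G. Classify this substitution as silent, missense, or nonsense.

silent

Position 3 falls in codon 1: CAA → Gln.
After the substitution the codon is CAG → Gln.
Both encode Gln, so the change is synonymous.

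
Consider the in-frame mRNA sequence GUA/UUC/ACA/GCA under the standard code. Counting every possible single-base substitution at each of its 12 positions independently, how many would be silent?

Codon 1 (GUA, Val): 3 synonymous substitutions.
Codon 2 (UUC, Phe): 1 synonymous substitution.
Codon 3 (ACA, Thr): 3 synonymous substitutions.
Codon 4 (GCA, Ala): 3 synonymous substitutions.
Total: 3 + 1 + 3 + 3 = 10.

10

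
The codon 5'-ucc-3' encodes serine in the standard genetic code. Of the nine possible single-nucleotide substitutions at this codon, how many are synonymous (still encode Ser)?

3

Position 1: none → 0 synonymous.
Position 2: none → 0 synonymous.
Position 3: UCU, UCA, UCG → 3 synonymous.
Total: 0 + 0 + 3 = 3.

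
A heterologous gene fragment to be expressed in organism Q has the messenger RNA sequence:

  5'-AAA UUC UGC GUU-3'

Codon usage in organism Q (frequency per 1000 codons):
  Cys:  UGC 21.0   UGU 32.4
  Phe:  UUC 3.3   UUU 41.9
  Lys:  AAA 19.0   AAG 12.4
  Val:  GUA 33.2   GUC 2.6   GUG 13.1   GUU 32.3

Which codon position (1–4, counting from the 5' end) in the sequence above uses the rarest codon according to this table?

Codon 1 AAA (Lys): 19.0 per 1000.
Codon 2 UUC (Phe): 3.3 per 1000.
Codon 3 UGC (Cys): 21.0 per 1000.
Codon 4 GUU (Val): 32.3 per 1000.
Lowest frequency is 3.3 at codon 2.

2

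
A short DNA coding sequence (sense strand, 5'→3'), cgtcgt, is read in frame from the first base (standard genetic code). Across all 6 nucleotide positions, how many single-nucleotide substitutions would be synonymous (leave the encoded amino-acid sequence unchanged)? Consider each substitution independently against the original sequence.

Codon 1 (CGT, Arg): 3 synonymous substitutions.
Codon 2 (CGT, Arg): 3 synonymous substitutions.
Total: 3 + 3 = 6.

6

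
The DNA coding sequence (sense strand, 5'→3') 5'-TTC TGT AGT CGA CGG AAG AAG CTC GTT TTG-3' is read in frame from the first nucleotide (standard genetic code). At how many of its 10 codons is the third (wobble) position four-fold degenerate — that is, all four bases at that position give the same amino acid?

Codon 1 TTC (Phe): third position 2-fold.
Codon 2 TGT (Cys): third position 2-fold.
Codon 3 AGT (Ser): third position 2-fold.
Codon 4 CGA (Arg): third position 4-fold.
Codon 5 CGG (Arg): third position 4-fold.
Codon 6 AAG (Lys): third position 2-fold.
Codon 7 AAG (Lys): third position 2-fold.
Codon 8 CTC (Leu): third position 4-fold.
Codon 9 GTT (Val): third position 4-fold.
Codon 10 TTG (Leu): third position 2-fold.
Four-fold degenerate third positions: 4.

4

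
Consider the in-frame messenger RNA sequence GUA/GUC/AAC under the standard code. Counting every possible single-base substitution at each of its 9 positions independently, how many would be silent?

Codon 1 (GUA, Val): 3 synonymous substitutions.
Codon 2 (GUC, Val): 3 synonymous substitutions.
Codon 3 (AAC, Asn): 1 synonymous substitution.
Total: 3 + 3 + 1 = 7.

7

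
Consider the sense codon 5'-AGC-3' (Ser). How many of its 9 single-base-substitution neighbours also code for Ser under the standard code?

Position 1: none → 0 synonymous.
Position 2: none → 0 synonymous.
Position 3: AGU → 1 synonymous.
Total: 0 + 0 + 1 = 1.

1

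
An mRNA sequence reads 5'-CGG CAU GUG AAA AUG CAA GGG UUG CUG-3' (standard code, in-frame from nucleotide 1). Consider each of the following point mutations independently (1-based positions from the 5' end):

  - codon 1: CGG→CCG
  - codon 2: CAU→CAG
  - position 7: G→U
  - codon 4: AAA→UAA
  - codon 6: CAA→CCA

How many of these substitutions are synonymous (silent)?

0

Codon 1: CGG (Arg) → CCG (Pro) — missense.
Codon 2: CAU (His) → CAG (Gln) — missense.
Codon 3: GUG (Val) → UUG (Leu) — missense.
Codon 4: AAA (Lys) → UAA (Stop) — nonsense.
Codon 6: CAA (Gln) → CCA (Pro) — missense.
Synonymous: 0 of 5.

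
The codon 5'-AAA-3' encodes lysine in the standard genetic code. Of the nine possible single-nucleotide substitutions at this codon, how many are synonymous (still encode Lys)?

1

Position 1: none → 0 synonymous.
Position 2: none → 0 synonymous.
Position 3: AAG → 1 synonymous.
Total: 0 + 0 + 1 = 1.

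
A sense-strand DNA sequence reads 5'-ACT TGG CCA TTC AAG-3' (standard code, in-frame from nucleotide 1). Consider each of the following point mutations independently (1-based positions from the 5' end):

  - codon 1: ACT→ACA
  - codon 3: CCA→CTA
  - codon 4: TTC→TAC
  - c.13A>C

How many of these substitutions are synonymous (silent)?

Codon 1: ACT (Thr) → ACA (Thr) — synonymous.
Codon 3: CCA (Pro) → CTA (Leu) — missense.
Codon 4: TTC (Phe) → TAC (Tyr) — missense.
Codon 5: AAG (Lys) → CAG (Gln) — missense.
Synonymous: 1 of 4.

1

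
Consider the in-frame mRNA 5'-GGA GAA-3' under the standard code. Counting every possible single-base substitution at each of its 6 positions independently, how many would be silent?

Codon 1 (GGA, Gly): 3 synonymous substitutions.
Codon 2 (GAA, Glu): 1 synonymous substitution.
Total: 3 + 1 = 4.

4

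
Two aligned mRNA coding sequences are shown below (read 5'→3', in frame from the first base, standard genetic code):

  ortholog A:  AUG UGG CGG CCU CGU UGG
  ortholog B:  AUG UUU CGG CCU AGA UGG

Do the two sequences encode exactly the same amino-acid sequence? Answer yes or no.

no

Codon 1: AUG Met / AUG Met — identical.
Codon 2: UGG Trp / UUU Phe — nonsynonymous.
Codon 3: CGG Arg / CGG Arg — identical.
Codon 4: CCU Pro / CCU Pro — identical.
Codon 5: CGU Arg / AGA Arg — synonymous.
Codon 6: UGG Trp / UGG Trp — identical.
Nonsynonymous differences: 1 → different protein.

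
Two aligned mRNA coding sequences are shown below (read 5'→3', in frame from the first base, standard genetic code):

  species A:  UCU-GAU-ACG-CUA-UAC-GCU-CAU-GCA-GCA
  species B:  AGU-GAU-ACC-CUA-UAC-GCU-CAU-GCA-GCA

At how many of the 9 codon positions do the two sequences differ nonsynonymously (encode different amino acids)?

0

Codon 1: UCU Ser / AGU Ser — synonymous.
Codon 2: GAU Asp / GAU Asp — identical.
Codon 3: ACG Thr / ACC Thr — synonymous.
Codon 4: CUA Leu / CUA Leu — identical.
Codon 5: UAC Tyr / UAC Tyr — identical.
Codon 6: GCU Ala / GCU Ala — identical.
Codon 7: CAU His / CAU His — identical.
Codon 8: GCA Ala / GCA Ala — identical.
Codon 9: GCA Ala / GCA Ala — identical.
Nonsynonymous differences: 0.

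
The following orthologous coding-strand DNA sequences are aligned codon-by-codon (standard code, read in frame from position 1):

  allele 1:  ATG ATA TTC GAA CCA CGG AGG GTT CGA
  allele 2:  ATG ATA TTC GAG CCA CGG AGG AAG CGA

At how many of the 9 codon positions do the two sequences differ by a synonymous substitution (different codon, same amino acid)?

Codon 1: ATG Met / ATG Met — identical.
Codon 2: ATA Ile / ATA Ile — identical.
Codon 3: TTC Phe / TTC Phe — identical.
Codon 4: GAA Glu / GAG Glu — synonymous.
Codon 5: CCA Pro / CCA Pro — identical.
Codon 6: CGG Arg / CGG Arg — identical.
Codon 7: AGG Arg / AGG Arg — identical.
Codon 8: GTT Val / AAG Lys — nonsynonymous.
Codon 9: CGA Arg / CGA Arg — identical.
Synonymous differences: 1.

1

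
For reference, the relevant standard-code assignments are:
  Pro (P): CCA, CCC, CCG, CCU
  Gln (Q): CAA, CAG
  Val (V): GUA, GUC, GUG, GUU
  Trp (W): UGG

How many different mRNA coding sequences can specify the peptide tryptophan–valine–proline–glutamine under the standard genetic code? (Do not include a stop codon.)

32

Trp: 1 codon.
Val: 4 codons.
Pro: 4 codons.
Gln: 2 codons.
1 × 4 × 4 × 2 = 32.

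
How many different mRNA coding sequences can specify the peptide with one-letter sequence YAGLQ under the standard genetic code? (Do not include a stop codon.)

Tyr: 2 codons.
Ala: 4 codons.
Gly: 4 codons.
Leu: 6 codons.
Gln: 2 codons.
2 × 4 × 4 × 6 × 2 = 384.

384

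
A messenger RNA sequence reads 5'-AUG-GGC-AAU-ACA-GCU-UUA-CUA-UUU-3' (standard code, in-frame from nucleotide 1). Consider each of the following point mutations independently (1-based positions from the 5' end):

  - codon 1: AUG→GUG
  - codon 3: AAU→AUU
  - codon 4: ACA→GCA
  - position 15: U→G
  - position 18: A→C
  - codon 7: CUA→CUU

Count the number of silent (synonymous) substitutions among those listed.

Codon 1: AUG (Met) → GUG (Val) — missense.
Codon 3: AAU (Asn) → AUU (Ile) — missense.
Codon 4: ACA (Thr) → GCA (Ala) — missense.
Codon 5: GCU (Ala) → GCG (Ala) — synonymous.
Codon 6: UUA (Leu) → UUC (Phe) — missense.
Codon 7: CUA (Leu) → CUU (Leu) — synonymous.
Synonymous: 2 of 6.

2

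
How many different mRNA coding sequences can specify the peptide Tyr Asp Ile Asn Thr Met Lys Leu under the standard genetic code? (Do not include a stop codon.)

Tyr: 2 codons.
Asp: 2 codons.
Ile: 3 codons.
Asn: 2 codons.
Thr: 4 codons.
Met: 1 codon.
Lys: 2 codons.
Leu: 6 codons.
2 × 2 × 3 × 2 × 4 × 1 × 2 × 6 = 1152.

1152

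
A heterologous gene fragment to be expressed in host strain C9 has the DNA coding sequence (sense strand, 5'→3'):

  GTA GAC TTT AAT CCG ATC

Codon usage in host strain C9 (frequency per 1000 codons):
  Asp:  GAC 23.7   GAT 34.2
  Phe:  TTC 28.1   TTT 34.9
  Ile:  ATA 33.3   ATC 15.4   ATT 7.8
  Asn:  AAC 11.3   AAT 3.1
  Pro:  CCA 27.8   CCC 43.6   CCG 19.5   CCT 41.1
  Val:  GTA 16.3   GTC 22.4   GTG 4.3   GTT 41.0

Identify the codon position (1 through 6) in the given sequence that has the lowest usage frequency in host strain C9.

4

Codon 1 GTA (Val): 16.3 per 1000.
Codon 2 GAC (Asp): 23.7 per 1000.
Codon 3 TTT (Phe): 34.9 per 1000.
Codon 4 AAT (Asn): 3.1 per 1000.
Codon 5 CCG (Pro): 19.5 per 1000.
Codon 6 ATC (Ile): 15.4 per 1000.
Lowest frequency is 3.1 at codon 4.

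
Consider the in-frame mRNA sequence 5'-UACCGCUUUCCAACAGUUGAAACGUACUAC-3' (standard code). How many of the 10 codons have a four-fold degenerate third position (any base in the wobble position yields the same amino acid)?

5

Codon 1 UAC (Tyr): third position 2-fold.
Codon 2 CGC (Arg): third position 4-fold.
Codon 3 UUU (Phe): third position 2-fold.
Codon 4 CCA (Pro): third position 4-fold.
Codon 5 ACA (Thr): third position 4-fold.
Codon 6 GUU (Val): third position 4-fold.
Codon 7 GAA (Glu): third position 2-fold.
Codon 8 ACG (Thr): third position 4-fold.
Codon 9 UAC (Tyr): third position 2-fold.
Codon 10 UAC (Tyr): third position 2-fold.
Four-fold degenerate third positions: 5.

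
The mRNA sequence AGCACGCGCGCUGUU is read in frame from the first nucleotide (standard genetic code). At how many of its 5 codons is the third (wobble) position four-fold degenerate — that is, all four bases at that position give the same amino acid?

Codon 1 AGC (Ser): third position 2-fold.
Codon 2 ACG (Thr): third position 4-fold.
Codon 3 CGC (Arg): third position 4-fold.
Codon 4 GCU (Ala): third position 4-fold.
Codon 5 GUU (Val): third position 4-fold.
Four-fold degenerate third positions: 4.

4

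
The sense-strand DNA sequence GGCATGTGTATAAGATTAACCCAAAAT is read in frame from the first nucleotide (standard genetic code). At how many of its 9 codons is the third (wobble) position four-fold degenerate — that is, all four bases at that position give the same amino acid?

2

Codon 1 GGC (Gly): third position 4-fold.
Codon 2 ATG (Met): third position 1-fold.
Codon 3 TGT (Cys): third position 2-fold.
Codon 4 ATA (Ile): third position 3-fold.
Codon 5 AGA (Arg): third position 2-fold.
Codon 6 TTA (Leu): third position 2-fold.
Codon 7 ACC (Thr): third position 4-fold.
Codon 8 CAA (Gln): third position 2-fold.
Codon 9 AAT (Asn): third position 2-fold.
Four-fold degenerate third positions: 2.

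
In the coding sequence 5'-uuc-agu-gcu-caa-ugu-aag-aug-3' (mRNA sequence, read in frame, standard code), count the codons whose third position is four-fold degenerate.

Codon 1 UUC (Phe): third position 2-fold.
Codon 2 AGU (Ser): third position 2-fold.
Codon 3 GCU (Ala): third position 4-fold.
Codon 4 CAA (Gln): third position 2-fold.
Codon 5 UGU (Cys): third position 2-fold.
Codon 6 AAG (Lys): third position 2-fold.
Codon 7 AUG (Met): third position 1-fold.
Four-fold degenerate third positions: 1.

1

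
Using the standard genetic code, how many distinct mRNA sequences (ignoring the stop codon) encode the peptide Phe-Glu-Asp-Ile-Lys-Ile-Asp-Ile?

864

Phe: 2 codons.
Glu: 2 codons.
Asp: 2 codons.
Ile: 3 codons.
Lys: 2 codons.
Ile: 3 codons.
Asp: 2 codons.
Ile: 3 codons.
2 × 2 × 2 × 3 × 2 × 3 × 2 × 3 = 864.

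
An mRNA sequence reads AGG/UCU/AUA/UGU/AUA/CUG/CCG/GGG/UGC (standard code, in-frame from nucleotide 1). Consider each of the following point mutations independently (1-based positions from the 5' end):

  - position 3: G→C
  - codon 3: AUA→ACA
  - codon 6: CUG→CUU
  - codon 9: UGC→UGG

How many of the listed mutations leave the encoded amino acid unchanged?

Codon 1: AGG (Arg) → AGC (Ser) — missense.
Codon 3: AUA (Ile) → ACA (Thr) — missense.
Codon 6: CUG (Leu) → CUU (Leu) — synonymous.
Codon 9: UGC (Cys) → UGG (Trp) — missense.
Synonymous: 1 of 4.

1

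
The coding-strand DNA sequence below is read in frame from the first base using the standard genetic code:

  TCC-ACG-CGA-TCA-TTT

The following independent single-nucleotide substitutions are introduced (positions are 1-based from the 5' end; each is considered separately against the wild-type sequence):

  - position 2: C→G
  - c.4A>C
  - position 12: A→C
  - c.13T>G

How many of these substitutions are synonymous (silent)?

Codon 1: TCC (Ser) → TGC (Cys) — missense.
Codon 2: ACG (Thr) → CCG (Pro) — missense.
Codon 4: TCA (Ser) → TCC (Ser) — synonymous.
Codon 5: TTT (Phe) → GTT (Val) — missense.
Synonymous: 1 of 4.

1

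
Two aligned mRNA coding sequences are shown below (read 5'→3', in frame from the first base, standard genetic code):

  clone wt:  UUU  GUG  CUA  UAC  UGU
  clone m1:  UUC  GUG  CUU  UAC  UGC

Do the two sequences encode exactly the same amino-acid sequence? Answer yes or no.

yes

Codon 1: UUU Phe / UUC Phe — synonymous.
Codon 2: GUG Val / GUG Val — identical.
Codon 3: CUA Leu / CUU Leu — synonymous.
Codon 4: UAC Tyr / UAC Tyr — identical.
Codon 5: UGU Cys / UGC Cys — synonymous.
Nonsynonymous differences: 0 → same protein.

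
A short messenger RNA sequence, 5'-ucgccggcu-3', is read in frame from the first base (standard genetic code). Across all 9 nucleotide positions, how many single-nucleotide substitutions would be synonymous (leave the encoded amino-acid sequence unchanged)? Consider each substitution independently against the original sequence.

9

Codon 1 (UCG, Ser): 3 synonymous substitutions.
Codon 2 (CCG, Pro): 3 synonymous substitutions.
Codon 3 (GCU, Ala): 3 synonymous substitutions.
Total: 3 + 3 + 3 = 9.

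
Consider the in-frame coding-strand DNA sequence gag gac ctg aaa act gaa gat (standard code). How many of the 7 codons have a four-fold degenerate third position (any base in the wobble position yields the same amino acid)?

Codon 1 GAG (Glu): third position 2-fold.
Codon 2 GAC (Asp): third position 2-fold.
Codon 3 CTG (Leu): third position 4-fold.
Codon 4 AAA (Lys): third position 2-fold.
Codon 5 ACT (Thr): third position 4-fold.
Codon 6 GAA (Glu): third position 2-fold.
Codon 7 GAT (Asp): third position 2-fold.
Four-fold degenerate third positions: 2.

2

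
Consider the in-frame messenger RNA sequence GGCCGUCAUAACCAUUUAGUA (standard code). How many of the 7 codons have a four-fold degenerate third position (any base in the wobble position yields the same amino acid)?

3

Codon 1 GGC (Gly): third position 4-fold.
Codon 2 CGU (Arg): third position 4-fold.
Codon 3 CAU (His): third position 2-fold.
Codon 4 AAC (Asn): third position 2-fold.
Codon 5 CAU (His): third position 2-fold.
Codon 6 UUA (Leu): third position 2-fold.
Codon 7 GUA (Val): third position 4-fold.
Four-fold degenerate third positions: 3.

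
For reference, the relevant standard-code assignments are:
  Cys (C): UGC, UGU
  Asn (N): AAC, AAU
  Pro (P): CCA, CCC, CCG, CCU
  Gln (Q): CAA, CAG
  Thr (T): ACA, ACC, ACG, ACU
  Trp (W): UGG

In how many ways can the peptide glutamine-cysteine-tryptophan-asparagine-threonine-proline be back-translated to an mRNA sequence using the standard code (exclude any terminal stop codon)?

128

Gln: 2 codons.
Cys: 2 codons.
Trp: 1 codon.
Asn: 2 codons.
Thr: 4 codons.
Pro: 4 codons.
2 × 2 × 1 × 2 × 4 × 4 = 128.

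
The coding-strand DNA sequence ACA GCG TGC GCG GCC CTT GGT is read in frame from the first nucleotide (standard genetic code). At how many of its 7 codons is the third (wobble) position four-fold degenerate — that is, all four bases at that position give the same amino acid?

6

Codon 1 ACA (Thr): third position 4-fold.
Codon 2 GCG (Ala): third position 4-fold.
Codon 3 TGC (Cys): third position 2-fold.
Codon 4 GCG (Ala): third position 4-fold.
Codon 5 GCC (Ala): third position 4-fold.
Codon 6 CTT (Leu): third position 4-fold.
Codon 7 GGT (Gly): third position 4-fold.
Four-fold degenerate third positions: 6.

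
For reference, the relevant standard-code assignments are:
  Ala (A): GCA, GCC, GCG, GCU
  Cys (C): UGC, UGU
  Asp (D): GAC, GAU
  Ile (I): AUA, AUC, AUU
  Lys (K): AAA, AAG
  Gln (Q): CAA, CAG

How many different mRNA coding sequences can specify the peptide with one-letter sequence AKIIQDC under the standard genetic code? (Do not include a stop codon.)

576

Ala: 4 codons.
Lys: 2 codons.
Ile: 3 codons.
Ile: 3 codons.
Gln: 2 codons.
Asp: 2 codons.
Cys: 2 codons.
4 × 2 × 3 × 3 × 2 × 2 × 2 = 576.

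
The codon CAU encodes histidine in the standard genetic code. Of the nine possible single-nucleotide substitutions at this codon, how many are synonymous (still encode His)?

1

Position 1: none → 0 synonymous.
Position 2: none → 0 synonymous.
Position 3: CAC → 1 synonymous.
Total: 0 + 0 + 1 = 1.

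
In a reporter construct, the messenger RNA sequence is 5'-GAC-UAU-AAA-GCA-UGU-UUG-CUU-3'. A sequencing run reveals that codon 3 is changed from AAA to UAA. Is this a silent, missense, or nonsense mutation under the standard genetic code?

nonsense

Position 7 falls in codon 3: AAA → Lys.
After the substitution the codon is UAA → Stop.
The new codon is a stop codon, so this is a nonsense mutation.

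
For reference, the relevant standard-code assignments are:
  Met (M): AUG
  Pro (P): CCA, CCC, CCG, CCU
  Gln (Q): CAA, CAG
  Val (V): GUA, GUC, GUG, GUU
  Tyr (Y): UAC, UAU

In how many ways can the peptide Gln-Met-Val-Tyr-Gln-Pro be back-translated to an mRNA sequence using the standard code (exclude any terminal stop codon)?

128

Gln: 2 codons.
Met: 1 codon.
Val: 4 codons.
Tyr: 2 codons.
Gln: 2 codons.
Pro: 4 codons.
2 × 1 × 4 × 2 × 2 × 4 = 128.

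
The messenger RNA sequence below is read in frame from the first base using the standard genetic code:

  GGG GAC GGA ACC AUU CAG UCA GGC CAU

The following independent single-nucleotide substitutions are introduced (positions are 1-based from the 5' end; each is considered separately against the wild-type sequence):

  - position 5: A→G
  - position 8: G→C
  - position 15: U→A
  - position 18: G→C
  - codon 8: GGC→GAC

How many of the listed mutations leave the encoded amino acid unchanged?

Codon 2: GAC (Asp) → GGC (Gly) — missense.
Codon 3: GGA (Gly) → GCA (Ala) — missense.
Codon 5: AUU (Ile) → AUA (Ile) — synonymous.
Codon 6: CAG (Gln) → CAC (His) — missense.
Codon 8: GGC (Gly) → GAC (Asp) — missense.
Synonymous: 1 of 5.

1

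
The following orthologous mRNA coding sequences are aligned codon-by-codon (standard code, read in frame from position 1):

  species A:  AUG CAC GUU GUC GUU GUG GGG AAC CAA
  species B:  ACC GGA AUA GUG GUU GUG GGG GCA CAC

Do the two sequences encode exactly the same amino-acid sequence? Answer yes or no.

no

Codon 1: AUG Met / ACC Thr — nonsynonymous.
Codon 2: CAC His / GGA Gly — nonsynonymous.
Codon 3: GUU Val / AUA Ile — nonsynonymous.
Codon 4: GUC Val / GUG Val — synonymous.
Codon 5: GUU Val / GUU Val — identical.
Codon 6: GUG Val / GUG Val — identical.
Codon 7: GGG Gly / GGG Gly — identical.
Codon 8: AAC Asn / GCA Ala — nonsynonymous.
Codon 9: CAA Gln / CAC His — nonsynonymous.
Nonsynonymous differences: 5 → different protein.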